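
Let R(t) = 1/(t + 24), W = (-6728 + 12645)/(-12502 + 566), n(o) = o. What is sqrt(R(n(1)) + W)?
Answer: I*sqrt(101447794)/14920 ≈ 0.67508*I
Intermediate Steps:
W = -5917/11936 (W = 5917/(-11936) = 5917*(-1/11936) = -5917/11936 ≈ -0.49573)
R(t) = 1/(24 + t)
sqrt(R(n(1)) + W) = sqrt(1/(24 + 1) - 5917/11936) = sqrt(1/25 - 5917/11936) = sqrt(-135989/298400) = I*sqrt(101447794)/14920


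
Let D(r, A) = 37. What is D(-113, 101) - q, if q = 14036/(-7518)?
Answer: 146101/3759 ≈ 38.867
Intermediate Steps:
q = -7018/3759 (q = 14036*(-1/7518) = -7018/3759 ≈ -1.8670)
D(-113, 101) - q = 37 - 1*(-7018/3759) = 37 + 7018/3759 = 146101/3759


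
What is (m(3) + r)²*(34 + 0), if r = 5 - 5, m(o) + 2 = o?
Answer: 34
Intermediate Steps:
m(o) = -2 + o
r = 0
(m(3) + r)²*(34 + 0) = ((-2 + 3) + 0)²*(34 + 0) = (1 + 0)²*34 = 1²*34 = 1*34 = 34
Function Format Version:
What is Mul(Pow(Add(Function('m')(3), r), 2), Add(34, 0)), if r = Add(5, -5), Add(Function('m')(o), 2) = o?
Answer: 34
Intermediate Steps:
Function('m')(o) = Add(-2, o)
r = 0
Mul(Pow(Add(Function('m')(3), r), 2), Add(34, 0)) = Mul(Pow(Add(Add(-2, 3), 0), 2), Add(34, 0)) = Mul(Pow(Add(1, 0), 2), 34) = Mul(Pow(1, 2), 34) = Mul(1, 34) = 34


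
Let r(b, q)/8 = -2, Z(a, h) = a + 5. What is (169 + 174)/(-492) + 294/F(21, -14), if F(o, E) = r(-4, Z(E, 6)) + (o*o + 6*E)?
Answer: 27685/167772 ≈ 0.16502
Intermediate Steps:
Z(a, h) = 5 + a
r(b, q) = -16 (r(b, q) = 8*(-2) = -16)
F(o, E) = -16 + o² + 6*E (F(o, E) = -16 + (o*o + 6*E) = -16 + (o² + 6*E) = -16 + o² + 6*E)
(169 + 174)/(-492) + 294/F(21, -14) = (169 + 174)/(-492) + 294/(-16 + 21² + 6*(-14)) = 343*(-1/492) + 294/(-16 + 441 - 84) = -343/492 + 294/341 = 27685/167772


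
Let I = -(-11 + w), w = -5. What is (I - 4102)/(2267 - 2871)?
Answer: 2043/302 ≈ 6.7649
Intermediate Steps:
I = 16 (I = -(-11 - 5) = -1*(-16) = 16)
(I - 4102)/(2267 - 2871) = (16 - 4102)/(2267 - 2871) = -4086/(-604) = -4086*(-1/604) = 2043/302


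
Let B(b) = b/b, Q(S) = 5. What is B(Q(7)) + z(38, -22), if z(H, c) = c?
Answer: -21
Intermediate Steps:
B(b) = 1
B(Q(7)) + z(38, -22) = 1 - 22 = -21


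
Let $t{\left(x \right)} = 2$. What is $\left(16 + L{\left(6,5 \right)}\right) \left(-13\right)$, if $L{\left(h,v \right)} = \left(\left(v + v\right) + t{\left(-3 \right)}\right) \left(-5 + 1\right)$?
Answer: $416$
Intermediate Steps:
$L{\left(h,v \right)} = -8 - 8 v$ ($L{\left(h,v \right)} = \left(\left(v + v\right) + 2\right) \left(-5 + 1\right) = \left(2 v + 2\right) \left(-4\right) = \left(2 + 2 v\right) \left(-4\right) = -8 - 8 v$)
$\left(16 + L{\left(6,5 \right)}\right) \left(-13\right) = \left(16 - 48\right) \left(-13\right) = \left(-32\right) \left(-13\right) = 416$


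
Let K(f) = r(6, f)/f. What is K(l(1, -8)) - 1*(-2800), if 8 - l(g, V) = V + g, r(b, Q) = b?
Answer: 14002/5 ≈ 2800.4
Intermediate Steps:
l(g, V) = 8 - V - g (l(g, V) = 8 - (V + g) = 8 + (-V - g) = 8 - V - g)
K(f) = 6/f
K(l(1, -8)) - 1*(-2800) = 6/(8 - 1*(-8) - 1*1) - 1*(-2800) = 6/(8 + 8 - 1) + 2800 = 6/15 + 2800 = 6*(1/15) + 2800 = 2/5 + 2800 = 14002/5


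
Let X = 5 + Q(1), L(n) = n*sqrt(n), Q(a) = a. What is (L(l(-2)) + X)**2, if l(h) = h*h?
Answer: 196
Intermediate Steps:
l(h) = h**2
L(n) = n**(3/2)
X = 6 (X = 5 + 1 = 6)
(L(l(-2)) + X)**2 = (((-2)**2)**(3/2) + 6)**2 = (4**(3/2) + 6)**2 = (8 + 6)**2 = 14**2 = 196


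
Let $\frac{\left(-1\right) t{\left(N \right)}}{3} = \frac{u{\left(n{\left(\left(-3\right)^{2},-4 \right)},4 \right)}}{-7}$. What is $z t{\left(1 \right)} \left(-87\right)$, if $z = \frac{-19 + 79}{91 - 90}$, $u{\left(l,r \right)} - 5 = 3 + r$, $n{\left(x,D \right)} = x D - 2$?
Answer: $- \frac{187920}{7} \approx -26846.0$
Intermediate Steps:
$n{\left(x,D \right)} = -2 + D x$ ($n{\left(x,D \right)} = D x - 2 = -2 + D x$)
$u{\left(l,r \right)} = 8 + r$ ($u{\left(l,r \right)} = 5 + \left(3 + r\right) = 8 + r$)
$t{\left(N \right)} = \frac{36}{7}$ ($t{\left(N \right)} = - 3 \frac{8 + 4}{-7} = - 3 \cdot 12 \left(- \frac{1}{7}\right) = \left(-3\right) \left(- \frac{12}{7}\right) = \frac{36}{7}$)
$z = 60$ ($z = \frac{60}{1} = 60 \cdot 1 = 60$)
$z t{\left(1 \right)} \left(-87\right) = 60 \cdot \frac{36}{7} \left(-87\right) = \frac{2160}{7} \left(-87\right) = - \frac{187920}{7}$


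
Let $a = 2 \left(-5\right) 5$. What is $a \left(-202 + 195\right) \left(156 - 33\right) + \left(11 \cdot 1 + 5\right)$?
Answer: $43066$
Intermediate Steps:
$a = -50$ ($a = \left(-10\right) 5 = -50$)
$a \left(-202 + 195\right) \left(156 - 33\right) + \left(11 \cdot 1 + 5\right) = - 50 \left(-202 + 195\right) \left(156 - 33\right) + \left(11 \cdot 1 + 5\right) = - 50 \left(- 7 \left(156 + \left(-99 + 66\right)\right)\right) + \left(11 + 5\right) = - 50 \left(- 7 \left(156 - 33\right)\right) + 16 = - 50 \left(\left(-7\right) 123\right) + 16 = \left(-50\right) \left(-861\right) + 16 = 43050 + 16 = 43066$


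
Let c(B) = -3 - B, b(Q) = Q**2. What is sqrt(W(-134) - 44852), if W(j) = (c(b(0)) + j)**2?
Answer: I*sqrt(26083) ≈ 161.5*I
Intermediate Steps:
W(j) = (-3 + j)**2 (W(j) = ((-3 - 1*0**2) + j)**2 = ((-3 - 1*0) + j)**2 = ((-3 + 0) + j)**2 = (-3 + j)**2)
sqrt(W(-134) - 44852) = sqrt((-3 - 134)**2 - 44852) = sqrt((-137)**2 - 44852) = sqrt(18769 - 44852) = sqrt(-26083) = I*sqrt(26083)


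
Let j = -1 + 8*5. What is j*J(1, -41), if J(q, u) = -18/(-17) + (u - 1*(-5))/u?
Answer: 52650/697 ≈ 75.538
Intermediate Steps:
j = 39 (j = -1 + 40 = 39)
J(q, u) = 18/17 + (5 + u)/u (J(q, u) = -18*(-1/17) + (u + 5)/u = 18/17 + (5 + u)/u)
j*J(1, -41) = 39*(35/17 + 5/(-41)) = 39*(35/17 + 5*(-1/41)) = 39*(35/17 - 5/41) = 39*(1350/697) = 52650/697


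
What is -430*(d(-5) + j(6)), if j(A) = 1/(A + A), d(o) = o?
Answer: 12685/6 ≈ 2114.2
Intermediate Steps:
j(A) = 1/(2*A)
-430*(d(-5) + j(6)) = -430*(-5 + (½)/6) = -430*(-5 + (½)*(⅙)) = -430*(-5 + 1/12) = -430*(-59/12) = 12685/6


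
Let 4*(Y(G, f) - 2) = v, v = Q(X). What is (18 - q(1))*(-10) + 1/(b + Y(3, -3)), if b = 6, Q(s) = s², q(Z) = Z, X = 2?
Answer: -1529/9 ≈ -169.89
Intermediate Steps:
v = 4 (v = 2² = 4)
Y(G, f) = 3 (Y(G, f) = 2 + (¼)*4 = 2 + 1 = 3)
(18 - q(1))*(-10) + 1/(b + Y(3, -3)) = (18 - 1*1)*(-10) + 1/(6 + 3) = (18 - 1)*(-10) + 1/9 = 17*(-10) + ⅑ = -170 + ⅑ = -1529/9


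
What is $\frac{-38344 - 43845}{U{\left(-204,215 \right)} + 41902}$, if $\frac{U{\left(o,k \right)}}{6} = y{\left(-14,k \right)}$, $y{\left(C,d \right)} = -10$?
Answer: $- \frac{82189}{41842} \approx -1.9643$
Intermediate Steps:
$U{\left(o,k \right)} = -60$ ($U{\left(o,k \right)} = 6 \left(-10\right) = -60$)
$\frac{-38344 - 43845}{U{\left(-204,215 \right)} + 41902} = \frac{-38344 - 43845}{-60 + 41902} = - \frac{82189}{41842}$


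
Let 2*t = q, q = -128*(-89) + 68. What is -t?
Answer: -5730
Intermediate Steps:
q = 11460 (q = 11392 + 68 = 11460)
t = 5730 (t = (½)*11460 = 5730)
-t = -1*5730 = -5730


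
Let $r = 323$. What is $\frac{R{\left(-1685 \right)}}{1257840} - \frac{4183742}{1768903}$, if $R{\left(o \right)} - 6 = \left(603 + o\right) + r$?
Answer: $- \frac{1754603340413}{741665649840} \approx -2.3658$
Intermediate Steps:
$R{\left(o \right)} = 932 + o$ ($R{\left(o \right)} = 6 + \left(\left(603 + o\right) + 323\right) = 6 + \left(926 + o\right) = 932 + o$)
$\frac{R{\left(-1685 \right)}}{1257840} - \frac{4183742}{1768903} = \frac{932 - 1685}{1257840} - \frac{4183742}{1768903} = \left(-753\right) \frac{1}{1257840} - \frac{4183742}{1768903} = - \frac{251}{419280} - \frac{4183742}{1768903} = - \frac{1754603340413}{741665649840}$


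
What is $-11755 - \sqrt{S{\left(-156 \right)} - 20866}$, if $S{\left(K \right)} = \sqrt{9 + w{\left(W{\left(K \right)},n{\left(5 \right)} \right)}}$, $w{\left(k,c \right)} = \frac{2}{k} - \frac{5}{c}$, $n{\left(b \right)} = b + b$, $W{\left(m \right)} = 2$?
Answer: $-11755 - \frac{i \sqrt{83464 - 2 \sqrt{38}}}{2} \approx -11755.0 - 144.44 i$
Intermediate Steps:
$n{\left(b \right)} = 2 b$
$w{\left(k,c \right)} = - \frac{5}{c} + \frac{2}{k}$
$S{\left(K \right)} = \frac{\sqrt{38}}{2}$ ($S{\left(K \right)} = \sqrt{9 + \left(- \frac{5}{2 \cdot 5} + \frac{2}{2}\right)} = \sqrt{9 + \left(- \frac{5}{10} + 2 \cdot \frac{1}{2}\right)} = \sqrt{9 + \left(\left(-5\right) \frac{1}{10} + 1\right)} = \sqrt{9 + \left(- \frac{1}{2} + 1\right)} = \sqrt{9 + \frac{1}{2}} = \sqrt{\frac{19}{2}} = \frac{\sqrt{38}}{2}$)
$-11755 - \sqrt{S{\left(-156 \right)} - 20866} = -11755 - \sqrt{\frac{\sqrt{38}}{2} - 20866} = -11755 - \sqrt{-20866 + \frac{\sqrt{38}}{2}}$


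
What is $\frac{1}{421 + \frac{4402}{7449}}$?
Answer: $\frac{7449}{3140431} \approx 0.002372$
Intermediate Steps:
$\frac{1}{421 + \frac{4402}{7449}} = \frac{1}{\frac{3140431}{7449}} = \frac{7449}{3140431}$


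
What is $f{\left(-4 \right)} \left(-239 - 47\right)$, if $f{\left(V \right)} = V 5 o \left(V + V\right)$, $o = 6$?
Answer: $-274560$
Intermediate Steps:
$f{\left(V \right)} = 60 V^{2}$ ($f{\left(V \right)} = V 5 \cdot 6 \left(V + V\right) = 5 V 6 \cdot 2 V = 30 V 2 V = 60 V^{2}$)
$f{\left(-4 \right)} \left(-239 - 47\right) = 60 \left(-4\right)^{2} \left(-239 - 47\right) = 60 \cdot 16 \left(-286\right) = 960 \left(-286\right) = -274560$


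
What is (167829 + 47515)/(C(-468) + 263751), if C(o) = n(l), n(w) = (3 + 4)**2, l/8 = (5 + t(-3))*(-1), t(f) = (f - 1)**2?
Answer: 26918/32975 ≈ 0.81632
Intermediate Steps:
t(f) = (-1 + f)**2
l = -168 (l = 8*((5 + (-1 - 3)**2)*(-1)) = 8*((5 + (-4)**2)*(-1)) = 8*((5 + 16)*(-1)) = 8*(21*(-1)) = 8*(-21) = -168)
n(w) = 49 (n(w) = 7**2 = 49)
C(o) = 49
(167829 + 47515)/(C(-468) + 263751) = (167829 + 47515)/(49 + 263751) = 215344/263800 = 215344*(1/263800) = 26918/32975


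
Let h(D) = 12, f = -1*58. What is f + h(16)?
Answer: -46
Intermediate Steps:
f = -58
f + h(16) = -58 + 12 = -46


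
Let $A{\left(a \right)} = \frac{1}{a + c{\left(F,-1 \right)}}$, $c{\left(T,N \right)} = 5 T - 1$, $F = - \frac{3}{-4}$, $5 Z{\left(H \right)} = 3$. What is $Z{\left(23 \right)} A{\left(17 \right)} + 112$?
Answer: $\frac{44252}{395} \approx 112.03$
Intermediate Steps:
$Z{\left(H \right)} = \frac{3}{5}$ ($Z{\left(H \right)} = \frac{1}{5} \cdot 3 = \frac{3}{5}$)
$F = \frac{3}{4}$ ($F = \left(-3\right) \left(- \frac{1}{4}\right) = \frac{3}{4} \approx 0.75$)
$c{\left(T,N \right)} = -1 + 5 T$
$A{\left(a \right)} = \frac{1}{\frac{11}{4} + a}$ ($A{\left(a \right)} = \frac{1}{a + \left(-1 + 5 \cdot \frac{3}{4}\right)} = \frac{1}{a + \left(-1 + \frac{15}{4}\right)} = \frac{1}{a + \frac{11}{4}} = \frac{1}{\frac{11}{4} + a}$)
$Z{\left(23 \right)} A{\left(17 \right)} + 112 = \frac{3 \frac{4}{11 + 4 \cdot 17}}{5} + 112 = \frac{3 \frac{4}{11 + 68}}{5} + 112 = \frac{3 \cdot \frac{4}{79}}{5} + 112 = \frac{3 \cdot 4 \cdot \frac{1}{79}}{5} + 112 = \frac{3}{5} \cdot \frac{4}{79} + 112 = \frac{12}{395} + 112 = \frac{44252}{395}$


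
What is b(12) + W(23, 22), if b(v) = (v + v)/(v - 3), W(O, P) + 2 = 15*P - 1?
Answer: 989/3 ≈ 329.67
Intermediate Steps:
W(O, P) = -3 + 15*P (W(O, P) = -2 + (15*P - 1) = -2 + (-1 + 15*P) = -3 + 15*P)
b(v) = 2*v/(-3 + v) (b(v) = (2*v)/(-3 + v) = 2*v/(-3 + v))
b(12) + W(23, 22) = 2*12/(-3 + 12) + (-3 + 15*22) = 2*12/9 + (-3 + 330) = 2*12*(⅑) + 327 = 8/3 + 327 = 989/3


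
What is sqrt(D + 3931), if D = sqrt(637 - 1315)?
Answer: sqrt(3931 + I*sqrt(678)) ≈ 62.698 + 0.2076*I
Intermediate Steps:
D = I*sqrt(678) (D = sqrt(-678) = I*sqrt(678) ≈ 26.038*I)
sqrt(D + 3931) = sqrt(I*sqrt(678) + 3931) = sqrt(3931 + I*sqrt(678))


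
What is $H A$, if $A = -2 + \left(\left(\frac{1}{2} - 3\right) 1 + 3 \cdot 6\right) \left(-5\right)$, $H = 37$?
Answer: $- \frac{5883}{2} \approx -2941.5$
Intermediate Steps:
$A = - \frac{159}{2}$ ($A = -2 + \left(\left(\frac{1}{2} - 3\right) 1 + 18\right) \left(-5\right) = -2 + \left(\left(- \frac{5}{2}\right) 1 + 18\right) \left(-5\right) = -2 + \left(- \frac{5}{2} + 18\right) \left(-5\right) = -2 + \frac{31}{2} \left(-5\right) = -2 - \frac{155}{2} = - \frac{159}{2} \approx -79.5$)
$H A = 37 \left(- \frac{159}{2}\right) = - \frac{5883}{2}$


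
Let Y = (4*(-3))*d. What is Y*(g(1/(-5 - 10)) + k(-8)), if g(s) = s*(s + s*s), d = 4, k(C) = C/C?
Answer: -54224/1125 ≈ -48.199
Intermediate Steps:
k(C) = 1
g(s) = s*(s + s²)
Y = -48 (Y = (4*(-3))*4 = -12*4 = -48)
Y*(g(1/(-5 - 10)) + k(-8)) = -48*((1/(-5 - 10))²*(1 + 1/(-5 - 10)) + 1) = -48*((1/(-15))²*(1 + 1/(-15)) + 1) = -48*((-1/15)²*(1 - 1/15) + 1) = -48*((1/225)*(14/15) + 1) = -48*(14/3375 + 1) = -48*3389/3375 = -54224/1125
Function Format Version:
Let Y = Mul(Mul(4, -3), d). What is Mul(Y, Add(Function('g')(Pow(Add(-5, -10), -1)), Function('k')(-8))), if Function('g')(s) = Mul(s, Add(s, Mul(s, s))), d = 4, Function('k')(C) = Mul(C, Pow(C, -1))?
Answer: Rational(-54224, 1125) ≈ -48.199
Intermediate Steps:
Function('k')(C) = 1
Function('g')(s) = Mul(s, Add(s, Pow(s, 2)))
Y = -48 (Y = Mul(Mul(4, -3), 4) = Mul(-12, 4) = -48)
Mul(Y, Add(Function('g')(Pow(Add(-5, -10), -1)), Function('k')(-8))) = Mul(-48, Add(Mul(Pow(Pow(Add(-5, -10), -1), 2), Add(1, Pow(Add(-5, -10), -1))), 1)) = Mul(-48, Add(Mul(Pow(Pow(-15, -1), 2), Add(1, Pow(-15, -1))), 1)) = Mul(-48, Add(Mul(Pow(Rational(-1, 15), 2), Add(1, Rational(-1, 15))), 1)) = Mul(-48, Add(Mul(Rational(1, 225), Rational(14, 15)), 1)) = Mul(-48, Add(Rational(14, 3375), 1)) = Mul(-48, Rational(3389, 3375)) = Rational(-54224, 1125)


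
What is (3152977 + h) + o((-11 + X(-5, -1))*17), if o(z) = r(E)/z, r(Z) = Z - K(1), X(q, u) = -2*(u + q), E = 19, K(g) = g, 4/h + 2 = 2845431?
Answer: 152516778484051/48372293 ≈ 3.1530e+6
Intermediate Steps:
h = 4/2845429 (h = 4/(-2 + 2845431) = 4/2845429 ≈ 1.4058e-6)
X(q, u) = -2*q - 2*u (X(q, u) = -2*(q + u) = -2*q - 2*u)
r(Z) = -1 + Z (r(Z) = Z - 1*1 = Z - 1 = -1 + Z)
o(z) = 18/z (o(z) = (-1 + 19)/z = 18/z)
(3152977 + h) + o((-11 + X(-5, -1))*17) = (3152977 + 4/2845429) + 18/(((-11 + (-2*(-5) - 2*(-1)))*17)) = 8971572192137/2845429 + 18/(((-11 + (10 + 2))*17)) = 8971572192137/2845429 + 18/(((-11 + 12)*17)) = 8971572192137/2845429 + 18/((1*17)) = 8971572192137/2845429 + 18/17 = 152516778484051/48372293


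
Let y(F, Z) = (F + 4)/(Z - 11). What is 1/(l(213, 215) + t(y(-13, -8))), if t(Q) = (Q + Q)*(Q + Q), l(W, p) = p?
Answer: 361/77939 ≈ 0.0046318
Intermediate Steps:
y(F, Z) = (4 + F)/(-11 + Z)
t(Q) = 4*Q**2 (t(Q) = (2*Q)*(2*Q) = 4*Q**2)
1/(l(213, 215) + t(y(-13, -8))) = 1/(215 + 4*((4 - 13)/(-11 - 8))**2) = 1/(215 + 4*(-9/(-19))**2) = 1/(215 + 4*(-1/19*(-9))**2) = 1/(215 + 4*(9/19)**2) = 1/(215 + 4*(81/361)) = 1/(215 + 324/361) = 1/(77939/361) = 361/77939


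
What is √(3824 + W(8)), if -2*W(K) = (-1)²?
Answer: √15294/2 ≈ 61.834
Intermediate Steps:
W(K) = -½ (W(K) = -½*(-1)² = -½*1 = -½)
√(3824 + W(8)) = √(3824 - ½) = √(7647/2) = √15294/2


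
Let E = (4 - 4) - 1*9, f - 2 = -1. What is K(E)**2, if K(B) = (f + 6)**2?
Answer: 2401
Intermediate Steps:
f = 1 (f = 2 - 1 = 1)
E = -9 (E = 0 - 9 = -9)
K(B) = 49 (K(B) = (1 + 6)**2 = 7**2 = 49)
K(E)**2 = 49**2 = 2401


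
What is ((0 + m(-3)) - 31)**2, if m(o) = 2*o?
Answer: 1369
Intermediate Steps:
((0 + m(-3)) - 31)**2 = ((0 + 2*(-3)) - 31)**2 = ((0 - 6) - 31)**2 = (-6 - 31)**2 = (-37)**2 = 1369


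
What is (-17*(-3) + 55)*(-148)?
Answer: -15688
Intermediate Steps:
(-17*(-3) + 55)*(-148) = (51 + 55)*(-148) = 106*(-148) = -15688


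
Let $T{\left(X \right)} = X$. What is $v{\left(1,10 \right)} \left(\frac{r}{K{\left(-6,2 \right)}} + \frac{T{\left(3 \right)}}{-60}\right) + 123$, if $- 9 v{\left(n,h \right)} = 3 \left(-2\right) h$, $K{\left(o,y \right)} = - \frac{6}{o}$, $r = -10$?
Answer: $56$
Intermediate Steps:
$v{\left(n,h \right)} = \frac{2 h}{3}$ ($v{\left(n,h \right)} = - \frac{3 \left(-2\right) h}{9} = - \frac{\left(-6\right) h}{9} = \frac{2 h}{3}$)
$v{\left(1,10 \right)} \left(\frac{r}{K{\left(-6,2 \right)}} + \frac{T{\left(3 \right)}}{-60}\right) + 123 = \frac{2}{3} \cdot 10 \left(- \frac{10}{\left(-6\right) \frac{1}{-6}} + \frac{3}{-60}\right) + 123 = \frac{20 \left(- \frac{10}{\left(-6\right) \left(- \frac{1}{6}\right)} + 3 \left(- \frac{1}{60}\right)\right)}{3} + 123 = \frac{20 \left(- \frac{10}{1} - \frac{1}{20}\right)}{3} + 123 = \frac{20 \left(\left(-10\right) 1 - \frac{1}{20}\right)}{3} + 123 = \frac{20 \left(-10 - \frac{1}{20}\right)}{3} + 123 = \frac{20}{3} \left(- \frac{201}{20}\right) + 123 = -67 + 123 = 56$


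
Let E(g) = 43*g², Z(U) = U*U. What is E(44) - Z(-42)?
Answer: 81484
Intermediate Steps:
Z(U) = U²
E(44) - Z(-42) = 43*44² - 1*(-42)² = 43*1936 - 1*1764 = 83248 - 1764 = 81484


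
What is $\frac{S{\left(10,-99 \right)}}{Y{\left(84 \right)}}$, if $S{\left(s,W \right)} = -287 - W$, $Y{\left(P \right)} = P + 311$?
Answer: $- \frac{188}{395} \approx -0.47595$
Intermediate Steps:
$Y{\left(P \right)} = 311 + P$
$\frac{S{\left(10,-99 \right)}}{Y{\left(84 \right)}} = \frac{-287 - -99}{311 + 84} = \frac{-287 + 99}{395} = \left(-188\right) \frac{1}{395} = - \frac{188}{395}$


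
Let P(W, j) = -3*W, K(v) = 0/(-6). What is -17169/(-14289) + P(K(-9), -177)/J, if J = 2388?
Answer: 5723/4763 ≈ 1.2016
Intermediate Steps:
K(v) = 0 (K(v) = 0*(-⅙) = 0)
-17169/(-14289) + P(K(-9), -177)/J = -17169/(-14289) - 3*0/2388 = -17169*(-1/14289) + 0*(1/2388) = 5723/4763 + 0 = 5723/4763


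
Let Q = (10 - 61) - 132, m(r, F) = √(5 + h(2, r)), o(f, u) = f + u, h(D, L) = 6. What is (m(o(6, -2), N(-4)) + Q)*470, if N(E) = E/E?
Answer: -86010 + 470*√11 ≈ -84451.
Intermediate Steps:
N(E) = 1
m(r, F) = √11 (m(r, F) = √(5 + 6) = √11)
Q = -183 (Q = -51 - 132 = -183)
(m(o(6, -2), N(-4)) + Q)*470 = (√11 - 183)*470 = (-183 + √11)*470 = -86010 + 470*√11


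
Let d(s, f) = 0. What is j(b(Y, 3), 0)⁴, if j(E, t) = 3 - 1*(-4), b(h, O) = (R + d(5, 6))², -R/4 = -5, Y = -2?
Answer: 2401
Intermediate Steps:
R = 20 (R = -4*(-5) = 20)
b(h, O) = 400 (b(h, O) = (20 + 0)² = 20² = 400)
j(E, t) = 7 (j(E, t) = 3 + 4 = 7)
j(b(Y, 3), 0)⁴ = 7⁴ = 2401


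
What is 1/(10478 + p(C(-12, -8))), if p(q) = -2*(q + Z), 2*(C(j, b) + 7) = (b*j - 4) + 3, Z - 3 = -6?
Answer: 1/10403 ≈ 9.6126e-5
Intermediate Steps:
Z = -3 (Z = 3 - 6 = -3)
C(j, b) = -15/2 + b*j/2 (C(j, b) = -7 + ((b*j - 4) + 3)/2 = -7 + ((-4 + b*j) + 3)/2 = -7 + (-1 + b*j)/2 = -7 + (-½ + b*j/2) = -15/2 + b*j/2)
p(q) = 6 - 2*q (p(q) = -2*(q - 3) = -2*(-3 + q) = 6 - 2*q)
1/(10478 + p(C(-12, -8))) = 1/(10478 + (6 - 2*(-15/2 + (½)*(-8)*(-12)))) = 1/(10478 + (6 - 2*(-15/2 + 48))) = 1/(10478 + (6 - 2*81/2)) = 1/(10478 + (6 - 81)) = 1/(10478 - 75) = 1/10403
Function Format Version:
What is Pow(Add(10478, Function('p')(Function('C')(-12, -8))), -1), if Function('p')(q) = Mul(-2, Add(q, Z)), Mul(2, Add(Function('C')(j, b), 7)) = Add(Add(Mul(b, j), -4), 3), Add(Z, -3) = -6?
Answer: Rational(1, 10403) ≈ 9.6126e-5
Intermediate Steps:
Z = -3 (Z = Add(3, -6) = -3)
Function('C')(j, b) = Add(Rational(-15, 2), Mul(Rational(1, 2), b, j)) (Function('C')(j, b) = Add(-7, Mul(Rational(1, 2), Add(Add(Mul(b, j), -4), 3))) = Add(-7, Mul(Rational(1, 2), Add(Add(-4, Mul(b, j)), 3))) = Add(-7, Mul(Rational(1, 2), Add(-1, Mul(b, j)))) = Add(-7, Add(Rational(-1, 2), Mul(Rational(1, 2), b, j))) = Add(Rational(-15, 2), Mul(Rational(1, 2), b, j)))
Function('p')(q) = Add(6, Mul(-2, q)) (Function('p')(q) = Mul(-2, Add(q, -3)) = Mul(-2, Add(-3, q)) = Add(6, Mul(-2, q)))
Pow(Add(10478, Function('p')(Function('C')(-12, -8))), -1) = Pow(Add(10478, Add(6, Mul(-2, Add(Rational(-15, 2), Mul(Rational(1, 2), -8, -12))))), -1) = Pow(Add(10478, Add(6, Mul(-2, Add(Rational(-15, 2), 48)))), -1) = Pow(Add(10478, Add(6, Mul(-2, Rational(81, 2)))), -1) = Pow(Add(10478, Add(6, -81)), -1) = Pow(Add(10478, -75), -1) = Pow(10403, -1) = Rational(1, 10403)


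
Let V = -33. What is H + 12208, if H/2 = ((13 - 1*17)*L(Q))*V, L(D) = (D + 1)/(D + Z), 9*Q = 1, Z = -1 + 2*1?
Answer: 12472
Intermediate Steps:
Z = 1 (Z = -1 + 2 = 1)
Q = ⅑ (Q = (⅑)*1 = ⅑ ≈ 0.11111)
L(D) = 1 (L(D) = (D + 1)/(D + 1) = (1 + D)/(1 + D) = 1)
H = 264 (H = 2*(((13 - 1*17)*1)*(-33)) = 2*(((13 - 17)*1)*(-33)) = 2*(-4*1*(-33)) = 2*(-4*(-33)) = 2*132 = 264)
H + 12208 = 264 + 12208 = 12472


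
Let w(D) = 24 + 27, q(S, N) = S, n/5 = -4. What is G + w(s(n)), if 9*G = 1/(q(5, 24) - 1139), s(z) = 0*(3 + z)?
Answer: 520505/10206 ≈ 51.000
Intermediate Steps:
n = -20 (n = 5*(-4) = -20)
s(z) = 0
w(D) = 51
G = -1/10206 (G = 1/(9*(5 - 1139)) = (⅑)/(-1134) = (⅑)*(-1/1134) = -1/10206 ≈ -9.7982e-5)
G + w(s(n)) = -1/10206 + 51 = 520505/10206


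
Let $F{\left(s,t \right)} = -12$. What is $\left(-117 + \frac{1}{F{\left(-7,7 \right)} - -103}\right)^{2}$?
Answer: $\frac{113337316}{8281} \approx 13686.0$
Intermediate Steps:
$\left(-117 + \frac{1}{F{\left(-7,7 \right)} - -103}\right)^{2} = \left(-117 + \frac{1}{-12 - -103}\right)^{2} = \left(-117 + \frac{1}{-12 + 103}\right)^{2} = \left(-117 + \frac{1}{91}\right)^{2} = \left(- \frac{10646}{91}\right)^{2} = \frac{113337316}{8281}$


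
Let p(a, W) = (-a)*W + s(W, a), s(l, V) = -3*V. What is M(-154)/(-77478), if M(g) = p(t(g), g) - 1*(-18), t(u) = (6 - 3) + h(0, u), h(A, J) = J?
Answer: 22783/77478 ≈ 0.29406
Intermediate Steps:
t(u) = 3 + u (t(u) = (6 - 3) + u = 3 + u)
p(a, W) = -3*a - W*a (p(a, W) = (-a)*W - 3*a = -W*a - 3*a = -3*a - W*a)
M(g) = 18 + (-3 - g)*(3 + g) (M(g) = (3 + g)*(-3 - g) - 1*(-18) = (-3 - g)*(3 + g) + 18 = 18 + (-3 - g)*(3 + g))
M(-154)/(-77478) = (9 - 1*(-154)**2 - 6*(-154))/(-77478) = (9 - 1*23716 + 924)*(-1/77478) = (9 - 23716 + 924)*(-1/77478) = -22783*(-1/77478) = 22783/77478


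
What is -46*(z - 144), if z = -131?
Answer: 12650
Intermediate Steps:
-46*(z - 144) = -46*(-131 - 144) = -46*(-275) = 12650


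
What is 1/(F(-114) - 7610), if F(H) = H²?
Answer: 1/5386 ≈ 0.00018567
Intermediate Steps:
1/(F(-114) - 7610) = 1/((-114)² - 7610) = 1/(12996 - 7610) = 1/5386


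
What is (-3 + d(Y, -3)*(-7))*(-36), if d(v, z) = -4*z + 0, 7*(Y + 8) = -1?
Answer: 3132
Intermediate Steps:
Y = -57/7 (Y = -8 + (⅐)*(-1) = -8 - ⅐ = -57/7 ≈ -8.1429)
d(v, z) = -4*z
(-3 + d(Y, -3)*(-7))*(-36) = (-3 - 4*(-3)*(-7))*(-36) = (-3 + 12*(-7))*(-36) = (-3 - 84)*(-36) = -87*(-36) = 3132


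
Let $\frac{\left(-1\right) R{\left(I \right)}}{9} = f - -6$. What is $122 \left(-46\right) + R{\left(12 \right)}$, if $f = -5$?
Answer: $-5621$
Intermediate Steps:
$R{\left(I \right)} = -9$ ($R{\left(I \right)} = - 9 \left(-5 - -6\right) = - 9 \left(-5 + 6\right) = \left(-9\right) 1 = -9$)
$122 \left(-46\right) + R{\left(12 \right)} = 122 \left(-46\right) - 9 = -5612 - 9 = -5621$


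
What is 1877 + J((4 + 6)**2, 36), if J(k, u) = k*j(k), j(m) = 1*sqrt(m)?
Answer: 2877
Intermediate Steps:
j(m) = sqrt(m)
J(k, u) = k**(3/2) (J(k, u) = k*sqrt(k) = k**(3/2))
1877 + J((4 + 6)**2, 36) = 1877 + ((4 + 6)**2)**(3/2) = 1877 + (10**2)**(3/2) = 1877 + 100**(3/2) = 1877 + 1000 = 2877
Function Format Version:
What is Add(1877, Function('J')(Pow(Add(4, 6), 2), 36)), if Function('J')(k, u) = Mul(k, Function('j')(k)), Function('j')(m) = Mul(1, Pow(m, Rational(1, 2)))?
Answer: 2877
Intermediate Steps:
Function('j')(m) = Pow(m, Rational(1, 2))
Function('J')(k, u) = Pow(k, Rational(3, 2)) (Function('J')(k, u) = Mul(k, Pow(k, Rational(1, 2))) = Pow(k, Rational(3, 2)))
Add(1877, Function('J')(Pow(Add(4, 6), 2), 36)) = Add(1877, Pow(Pow(Add(4, 6), 2), Rational(3, 2))) = Add(1877, Pow(Pow(10, 2), Rational(3, 2))) = Add(1877, Pow(100, Rational(3, 2))) = Add(1877, 1000) = 2877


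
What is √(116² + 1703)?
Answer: √15159 ≈ 123.12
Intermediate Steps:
√(116² + 1703) = √(13456 + 1703) = √15159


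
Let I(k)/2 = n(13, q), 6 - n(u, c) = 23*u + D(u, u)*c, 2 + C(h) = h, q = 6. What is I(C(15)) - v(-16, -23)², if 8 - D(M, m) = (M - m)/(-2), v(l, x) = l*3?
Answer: -2986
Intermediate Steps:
v(l, x) = 3*l
D(M, m) = 8 + M/2 - m/2 (D(M, m) = 8 - (M - m)/(-2) = 8 - (M - m)*(-1)/2 = 8 - (m/2 - M/2) = 8 + (M/2 - m/2) = 8 + M/2 - m/2)
C(h) = -2 + h
n(u, c) = 6 - 23*u - 8*c (n(u, c) = 6 - (23*u + (8 + u/2 - u/2)*c) = 6 - (23*u + 8*c) = 6 - (8*c + 23*u) = 6 + (-23*u - 8*c) = 6 - 23*u - 8*c)
I(k) = -682 (I(k) = 2*(6 - 23*13 - 8*6) = 2*(6 - 299 - 48) = 2*(-341) = -682)
I(C(15)) - v(-16, -23)² = -682 - (3*(-16))² = -682 - 1*(-48)² = -682 - 1*2304 = -682 - 2304 = -2986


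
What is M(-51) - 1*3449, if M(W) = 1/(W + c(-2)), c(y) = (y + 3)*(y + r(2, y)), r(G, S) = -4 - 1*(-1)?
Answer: -193145/56 ≈ -3449.0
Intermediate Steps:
r(G, S) = -3 (r(G, S) = -4 + 1 = -3)
c(y) = (-3 + y)*(3 + y) (c(y) = (y + 3)*(y - 3) = (3 + y)*(-3 + y) = (-3 + y)*(3 + y))
M(W) = 1/(-5 + W) (M(W) = 1/(W + (-9 + (-2)**2)) = 1/(W + (-9 + 4)) = 1/(W - 5) = 1/(-5 + W))
M(-51) - 1*3449 = 1/(-5 - 51) - 1*3449 = 1/(-56) - 3449 = -1/56 - 3449 = -193145/56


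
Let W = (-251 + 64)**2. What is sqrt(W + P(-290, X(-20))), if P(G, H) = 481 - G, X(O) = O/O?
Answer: 2*sqrt(8935) ≈ 189.05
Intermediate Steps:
W = 34969 (W = (-187)**2 = 34969)
X(O) = 1
sqrt(W + P(-290, X(-20))) = sqrt(34969 + (481 - 1*(-290))) = sqrt(34969 + (481 + 290)) = sqrt(34969 + 771) = sqrt(35740) = 2*sqrt(8935)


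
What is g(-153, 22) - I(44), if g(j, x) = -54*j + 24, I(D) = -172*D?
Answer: 15854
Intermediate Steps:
g(j, x) = 24 - 54*j
g(-153, 22) - I(44) = (24 - 54*(-153)) - (-172)*44 = (24 + 8262) - 1*(-7568) = 8286 + 7568 = 15854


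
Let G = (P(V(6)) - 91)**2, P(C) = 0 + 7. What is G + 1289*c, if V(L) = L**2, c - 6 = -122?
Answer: -142468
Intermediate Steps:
c = -116 (c = 6 - 122 = -116)
P(C) = 7
G = 7056 (G = (7 - 91)**2 = (-84)**2 = 7056)
G + 1289*c = 7056 + 1289*(-116) = 7056 - 149524 = -142468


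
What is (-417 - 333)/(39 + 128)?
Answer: -750/167 ≈ -4.4910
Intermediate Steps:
(-417 - 333)/(39 + 128) = -750/167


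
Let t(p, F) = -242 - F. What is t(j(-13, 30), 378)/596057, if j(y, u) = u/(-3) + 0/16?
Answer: -620/596057 ≈ -0.0010402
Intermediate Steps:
j(y, u) = -u/3 (j(y, u) = u*(-⅓) + 0*(1/16) = -u/3 + 0 = -u/3)
t(j(-13, 30), 378)/596057 = (-242 - 1*378)/596057 = (-242 - 378)*(1/596057) = -620*1/596057 = -620/596057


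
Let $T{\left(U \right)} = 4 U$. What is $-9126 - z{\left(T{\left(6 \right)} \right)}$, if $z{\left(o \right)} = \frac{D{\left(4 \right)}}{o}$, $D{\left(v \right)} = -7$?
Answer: $- \frac{219017}{24} \approx -9125.7$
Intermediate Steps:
$z{\left(o \right)} = - \frac{7}{o}$
$-9126 - z{\left(T{\left(6 \right)} \right)} = -9126 - - \frac{7}{4 \cdot 6} = -9126 - - \frac{7}{24} = -9126 + \frac{7}{24} = - \frac{219017}{24}$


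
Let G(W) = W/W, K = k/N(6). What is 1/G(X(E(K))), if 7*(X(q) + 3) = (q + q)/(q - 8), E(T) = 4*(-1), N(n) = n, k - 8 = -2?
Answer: 1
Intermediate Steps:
k = 6 (k = 8 - 2 = 6)
K = 1 (K = 6/6 = 6*(1/6) = 1)
E(T) = -4
X(q) = -3 + 2*q/(7*(-8 + q)) (X(q) = -3 + ((q + q)/(q - 8))/7 = -3 + ((2*q)/(-8 + q))/7 = -3 + (2*q/(-8 + q))/7 = -3 + 2*q/(7*(-8 + q)))
G(W) = 1
1/G(X(E(K))) = 1/1 = 1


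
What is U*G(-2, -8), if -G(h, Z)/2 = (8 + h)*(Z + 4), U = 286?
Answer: 13728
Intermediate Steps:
G(h, Z) = -2*(4 + Z)*(8 + h) (G(h, Z) = -2*(8 + h)*(Z + 4) = -2*(8 + h)*(4 + Z) = -2*(4 + Z)*(8 + h))
U*G(-2, -8) = 286*(-64 - 16*(-8) - 8*(-2) - 2*(-8)*(-2)) = 286*(-64 + 128 + 16 - 32) = 286*48 = 13728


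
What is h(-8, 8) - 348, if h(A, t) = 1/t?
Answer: -2783/8 ≈ -347.88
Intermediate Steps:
h(-8, 8) - 348 = 1/8 - 348 = -2783/8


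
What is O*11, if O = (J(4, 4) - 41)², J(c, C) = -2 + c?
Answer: 16731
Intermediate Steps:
O = 1521 (O = ((-2 + 4) - 41)² = (2 - 41)² = (-39)² = 1521)
O*11 = 1521*11 = 16731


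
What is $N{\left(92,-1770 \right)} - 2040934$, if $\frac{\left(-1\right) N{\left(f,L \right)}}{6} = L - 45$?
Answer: $-2030044$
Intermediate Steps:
$N{\left(f,L \right)} = 270 - 6 L$ ($N{\left(f,L \right)} = - 6 \left(L - 45\right) = - 6 \left(-45 + L\right) = 270 - 6 L$)
$N{\left(92,-1770 \right)} - 2040934 = \left(270 - -10620\right) - 2040934 = \left(270 + 10620\right) - 2040934 = 10890 - 2040934 = -2030044$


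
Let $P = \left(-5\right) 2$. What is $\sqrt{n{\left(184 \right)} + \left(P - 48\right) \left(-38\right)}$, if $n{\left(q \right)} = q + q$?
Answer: $2 \sqrt{643} \approx 50.715$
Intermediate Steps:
$P = -10$
$n{\left(q \right)} = 2 q$
$\sqrt{n{\left(184 \right)} + \left(P - 48\right) \left(-38\right)} = \sqrt{2 \cdot 184 + \left(-10 - 48\right) \left(-38\right)} = \sqrt{368 - -2204} = \sqrt{368 + 2204} = \sqrt{2572} = 2 \sqrt{643}$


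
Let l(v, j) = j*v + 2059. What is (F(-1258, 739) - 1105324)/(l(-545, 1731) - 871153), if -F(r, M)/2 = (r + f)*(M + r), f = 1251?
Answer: 1112590/1812489 ≈ 0.61385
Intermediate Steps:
F(r, M) = -2*(1251 + r)*(M + r) (F(r, M) = -2*(r + 1251)*(M + r) = -2*(1251 + r)*(M + r))
l(v, j) = 2059 + j*v
(F(-1258, 739) - 1105324)/(l(-545, 1731) - 871153) = ((-2502*739 - 2502*(-1258) - 2*(-1258)**2 - 2*739*(-1258)) - 1105324)/((2059 + 1731*(-545)) - 871153) = ((-1848978 + 3147516 - 2*1582564 + 1859324) - 1105324)/((2059 - 943395) - 871153) = ((-1848978 + 3147516 - 3165128 + 1859324) - 1105324)/(-941336 - 871153) = (-7266 - 1105324)/(-1812489) = -1112590*(-1/1812489) = 1112590/1812489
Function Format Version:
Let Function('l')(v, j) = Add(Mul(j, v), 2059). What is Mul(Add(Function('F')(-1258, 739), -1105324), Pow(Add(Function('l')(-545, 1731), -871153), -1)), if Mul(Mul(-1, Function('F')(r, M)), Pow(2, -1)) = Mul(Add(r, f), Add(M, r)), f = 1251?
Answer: Rational(1112590, 1812489) ≈ 0.61385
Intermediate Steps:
Function('F')(r, M) = Mul(-2, Add(1251, r), Add(M, r)) (Function('F')(r, M) = Mul(-2, Mul(Add(r, 1251), Add(M, r))) = Mul(-2, Mul(Add(1251, r), Add(M, r))) = Mul(-2, Add(1251, r), Add(M, r)))
Function('l')(v, j) = Add(2059, Mul(j, v))
Mul(Add(Function('F')(-1258, 739), -1105324), Pow(Add(Function('l')(-545, 1731), -871153), -1)) = Mul(Add(Add(Mul(-2502, 739), Mul(-2502, -1258), Mul(-2, Pow(-1258, 2)), Mul(-2, 739, -1258)), -1105324), Pow(Add(Add(2059, Mul(1731, -545)), -871153), -1)) = Mul(Add(Add(-1848978, 3147516, Mul(-2, 1582564), 1859324), -1105324), Pow(Add(Add(2059, -943395), -871153), -1)) = Mul(Add(Add(-1848978, 3147516, -3165128, 1859324), -1105324), Pow(Add(-941336, -871153), -1)) = Mul(Add(-7266, -1105324), Pow(-1812489, -1)) = Mul(-1112590, Rational(-1, 1812489)) = Rational(1112590, 1812489)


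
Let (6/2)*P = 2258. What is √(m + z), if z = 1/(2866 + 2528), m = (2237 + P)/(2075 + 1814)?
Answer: 3*√4177363804286/6992422 ≈ 0.87689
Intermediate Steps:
P = 2258/3 (P = (⅓)*2258 = 2258/3 ≈ 752.67)
m = 8969/11667 (m = (2237 + 2258/3)/(2075 + 1814) = (8969/3)/3889 = (8969/3)*(1/3889) = 8969/11667 ≈ 0.76875)
z = 1/5394 ≈ 0.00018539
√(m + z) = √(8969/11667 + 1/5394) = √(5376717/6992422) = 3*√4177363804286/6992422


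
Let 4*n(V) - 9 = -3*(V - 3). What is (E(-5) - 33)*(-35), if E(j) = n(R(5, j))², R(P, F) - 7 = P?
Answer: 1785/4 ≈ 446.25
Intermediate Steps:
R(P, F) = 7 + P
n(V) = 9/2 - 3*V/4 (n(V) = 9/4 + (-3*(V - 3))/4 = 9/4 + (-3*(-3 + V))/4 = 9/4 + (9 - 3*V)/4 = 9/4 + (9/4 - 3*V/4) = 9/2 - 3*V/4)
E(j) = 81/4 (E(j) = (9/2 - 3*(7 + 5)/4)² = (9/2 - ¾*12)² = (9/2 - 9)² = (-9/2)² = 81/4)
(E(-5) - 33)*(-35) = (81/4 - 33)*(-35) = -51/4*(-35) = 1785/4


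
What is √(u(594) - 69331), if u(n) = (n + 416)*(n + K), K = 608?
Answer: 7*√23361 ≈ 1069.9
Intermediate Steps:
u(n) = (416 + n)*(608 + n) (u(n) = (n + 416)*(n + 608) = (416 + n)*(608 + n))
√(u(594) - 69331) = √((252928 + 594² + 1024*594) - 69331) = √((252928 + 352836 + 608256) - 69331) = √(1214020 - 69331) = √1144689 = 7*√23361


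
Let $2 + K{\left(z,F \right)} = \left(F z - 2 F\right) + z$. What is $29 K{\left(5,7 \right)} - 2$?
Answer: $694$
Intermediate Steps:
$K{\left(z,F \right)} = -2 + z - 2 F + F z$ ($K{\left(z,F \right)} = -2 + \left(\left(F z - 2 F\right) + z\right) = -2 + \left(\left(- 2 F + F z\right) + z\right) = -2 + \left(z - 2 F + F z\right) = -2 + z - 2 F + F z$)
$29 K{\left(5,7 \right)} - 2 = 29 \left(-2 + 5 - 14 + 7 \cdot 5\right) - 2 = 29 \left(-2 + 5 - 14 + 35\right) - 2 = 29 \cdot 24 - 2 = 696 - 2 = 694$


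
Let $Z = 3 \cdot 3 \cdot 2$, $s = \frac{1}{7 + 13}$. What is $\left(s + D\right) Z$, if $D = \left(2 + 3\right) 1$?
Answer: $\frac{909}{10} \approx 90.9$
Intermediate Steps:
$D = 5$ ($D = 5 \cdot 1 = 5$)
$s = \frac{1}{20} \approx 0.05$
$Z = 18$ ($Z = 9 \cdot 2 = 18$)
$\left(s + D\right) Z = \left(\frac{1}{20} + 5\right) 18 = \frac{101}{20} \cdot 18 = \frac{909}{10}$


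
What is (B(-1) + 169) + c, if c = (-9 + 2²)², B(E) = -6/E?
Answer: 200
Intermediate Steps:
c = 25 (c = (-9 + 4)² = (-5)² = 25)
(B(-1) + 169) + c = (-6/(-1) + 169) + 25 = (-6*(-1) + 169) + 25 = (6 + 169) + 25 = 175 + 25 = 200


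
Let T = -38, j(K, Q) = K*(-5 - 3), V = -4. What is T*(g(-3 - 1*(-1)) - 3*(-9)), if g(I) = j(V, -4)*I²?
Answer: -5890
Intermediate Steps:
j(K, Q) = -8*K (j(K, Q) = K*(-8) = -8*K)
g(I) = 32*I² (g(I) = (-8*(-4))*I² = 32*I²)
T*(g(-3 - 1*(-1)) - 3*(-9)) = -38*(32*(-3 - 1*(-1))² - 3*(-9)) = -38*(32*(-3 + 1)² + 27) = -38*(32*(-2)² + 27) = -38*(32*4 + 27) = -38*(128 + 27) = -38*155 = -5890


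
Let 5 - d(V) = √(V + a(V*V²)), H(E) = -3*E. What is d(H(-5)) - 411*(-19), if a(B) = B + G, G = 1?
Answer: 7814 - √3391 ≈ 7755.8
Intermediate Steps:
a(B) = 1 + B (a(B) = B + 1 = 1 + B)
d(V) = 5 - √(1 + V + V³) (d(V) = 5 - √(V + (1 + V*V²)) = 5 - √(V + (1 + V³)) = 5 - √(1 + V + V³))
d(H(-5)) - 411*(-19) = (5 - √(1 - 3*(-5) + (-3*(-5))³)) - 411*(-19) = (5 - √(1 + 15 + 15³)) + 7809 = (5 - √(1 + 15 + 3375)) + 7809 = (5 - √3391) + 7809 = 7814 - √3391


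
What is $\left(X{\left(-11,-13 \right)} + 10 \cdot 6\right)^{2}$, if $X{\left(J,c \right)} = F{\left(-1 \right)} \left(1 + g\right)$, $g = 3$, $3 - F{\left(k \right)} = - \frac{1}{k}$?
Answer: $4624$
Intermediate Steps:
$F{\left(k \right)} = 3 + \frac{1}{k}$ ($F{\left(k \right)} = 3 - - \frac{1}{k} = 3 + \frac{1}{k}$)
$X{\left(J,c \right)} = 8$ ($X{\left(J,c \right)} = \left(3 + \frac{1}{-1}\right) \left(1 + 3\right) = \left(3 - 1\right) 4 = 2 \cdot 4 = 8$)
$\left(X{\left(-11,-13 \right)} + 10 \cdot 6\right)^{2} = \left(8 + 10 \cdot 6\right)^{2} = \left(8 + 60\right)^{2} = 68^{2} = 4624$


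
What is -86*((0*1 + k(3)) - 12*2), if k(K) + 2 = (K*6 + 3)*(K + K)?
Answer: -8600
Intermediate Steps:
k(K) = -2 + 2*K*(3 + 6*K) (k(K) = -2 + (K*6 + 3)*(K + K) = -2 + (6*K + 3)*(2*K) = -2 + (3 + 6*K)*(2*K) = -2 + 2*K*(3 + 6*K))
-86*((0*1 + k(3)) - 12*2) = -86*((0*1 + (-2 + 6*3 + 12*3²)) - 12*2) = -86*((0 + (-2 + 18 + 12*9)) - 24) = -86*((0 + (-2 + 18 + 108)) - 24) = -86*((0 + 124) - 24) = -86*(124 - 24) = -86*100 = -8600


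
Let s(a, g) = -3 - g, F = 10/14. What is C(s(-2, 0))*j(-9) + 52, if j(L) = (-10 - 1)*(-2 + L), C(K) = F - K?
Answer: 3510/7 ≈ 501.43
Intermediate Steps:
F = 5/7 (F = 10*(1/14) = 5/7 ≈ 0.71429)
C(K) = 5/7 - K
j(L) = 22 - 11*L (j(L) = -11*(-2 + L) = 22 - 11*L)
C(s(-2, 0))*j(-9) + 52 = (5/7 - (-3 - 1*0))*(22 - 11*(-9)) + 52 = (5/7 - (-3 + 0))*(22 + 99) + 52 = (5/7 - 1*(-3))*121 + 52 = (5/7 + 3)*121 + 52 = (26/7)*121 + 52 = 3146/7 + 52 = 3510/7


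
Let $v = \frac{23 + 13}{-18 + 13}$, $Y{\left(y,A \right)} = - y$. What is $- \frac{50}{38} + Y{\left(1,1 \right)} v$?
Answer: $\frac{559}{95} \approx 5.8842$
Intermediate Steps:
$v = - \frac{36}{5}$ ($v = \frac{36}{-5} = 36 \left(- \frac{1}{5}\right) = - \frac{36}{5} \approx -7.2$)
$- \frac{50}{38} + Y{\left(1,1 \right)} v = - \frac{50}{38} + \left(-1\right) 1 \left(- \frac{36}{5}\right) = \left(-50\right) \frac{1}{38} - - \frac{36}{5} = - \frac{25}{19} + \frac{36}{5} = \frac{559}{95}$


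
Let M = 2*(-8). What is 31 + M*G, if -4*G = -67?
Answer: -237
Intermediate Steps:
G = 67/4 (G = -1/4*(-67) = 67/4 ≈ 16.750)
M = -16
31 + M*G = 31 - 16*67/4 = 31 - 268 = -237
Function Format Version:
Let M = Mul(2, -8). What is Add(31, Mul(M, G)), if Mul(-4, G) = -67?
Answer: -237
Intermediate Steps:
G = Rational(67, 4) (G = Mul(Rational(-1, 4), -67) = Rational(67, 4) ≈ 16.750)
M = -16
Add(31, Mul(M, G)) = Add(31, Mul(-16, Rational(67, 4))) = Add(31, -268) = -237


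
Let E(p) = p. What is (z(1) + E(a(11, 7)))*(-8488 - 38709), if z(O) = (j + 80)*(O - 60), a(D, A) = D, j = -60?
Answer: 55173293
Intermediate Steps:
z(O) = -1200 + 20*O (z(O) = (-60 + 80)*(O - 60) = 20*(-60 + O) = -1200 + 20*O)
(z(1) + E(a(11, 7)))*(-8488 - 38709) = ((-1200 + 20*1) + 11)*(-8488 - 38709) = ((-1200 + 20) + 11)*(-47197) = (-1180 + 11)*(-47197) = -1169*(-47197) = 55173293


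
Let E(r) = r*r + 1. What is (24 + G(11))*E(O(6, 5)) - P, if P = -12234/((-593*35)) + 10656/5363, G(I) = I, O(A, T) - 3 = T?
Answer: 252941346653/111309065 ≈ 2272.4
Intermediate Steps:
O(A, T) = 3 + T
E(r) = 1 + r² (E(r) = r² + 1 = 1 + r²)
P = 286776222/111309065 (P = -12234/(-20755) + 10656*(1/5363) = -12234*(-1/20755) + 10656/5363 = 12234/20755 + 10656/5363 = 286776222/111309065 ≈ 2.5764)
(24 + G(11))*E(O(6, 5)) - P = (24 + 11)*(1 + (3 + 5)²) - 1*286776222/111309065 = 35*(1 + 8²) - 286776222/111309065 = 35*(1 + 64) - 286776222/111309065 = 35*65 - 286776222/111309065 = 2275 - 286776222/111309065 = 252941346653/111309065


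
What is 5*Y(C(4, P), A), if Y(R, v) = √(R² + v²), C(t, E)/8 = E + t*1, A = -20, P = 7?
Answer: 20*√509 ≈ 451.22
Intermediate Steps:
C(t, E) = 8*E + 8*t (C(t, E) = 8*(E + t*1) = 8*(E + t) = 8*E + 8*t)
5*Y(C(4, P), A) = 5*√((8*7 + 8*4)² + (-20)²) = 5*√((56 + 32)² + 400) = 5*√(88² + 400) = 5*√(7744 + 400) = 5*√8144 = 5*(4*√509) = 20*√509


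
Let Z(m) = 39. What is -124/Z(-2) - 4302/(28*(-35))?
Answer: 23129/19110 ≈ 1.2103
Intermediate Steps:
-124/Z(-2) - 4302/(28*(-35)) = -124/39 - 4302/(28*(-35)) = -124*1/39 - 4302/(-980) = -124/39 - 4302*(-1/980) = -124/39 + 2151/490 = 23129/19110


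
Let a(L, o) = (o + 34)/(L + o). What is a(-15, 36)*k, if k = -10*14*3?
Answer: -1400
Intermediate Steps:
a(L, o) = (34 + o)/(L + o)
k = -420 (k = -140*3 = -420)
a(-15, 36)*k = ((34 + 36)/(-15 + 36))*(-420) = (70/21)*(-420) = ((1/21)*70)*(-420) = (10/3)*(-420) = -1400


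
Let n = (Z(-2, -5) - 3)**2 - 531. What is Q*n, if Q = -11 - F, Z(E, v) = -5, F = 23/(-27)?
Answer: 127958/27 ≈ 4739.2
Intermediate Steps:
F = -23/27 (F = 23*(-1/27) = -23/27 ≈ -0.85185)
Q = -274/27 (Q = -11 - 1*(-23/27) = -11 + 23/27 = -274/27 ≈ -10.148)
n = -467 (n = (-5 - 3)**2 - 531 = (-8)**2 - 531 = 64 - 531 = -467)
Q*n = -274/27*(-467) = 127958/27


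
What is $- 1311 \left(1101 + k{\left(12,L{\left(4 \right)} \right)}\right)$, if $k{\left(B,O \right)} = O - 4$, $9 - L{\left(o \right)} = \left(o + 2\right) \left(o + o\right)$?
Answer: $-1387038$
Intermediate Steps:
$L{\left(o \right)} = 9 - 2 o \left(2 + o\right)$ ($L{\left(o \right)} = 9 - \left(o + 2\right) \left(o + o\right) = 9 - \left(2 + o\right) 2 o = 9 - 2 o \left(2 + o\right)$)
$k{\left(B,O \right)} = -4 + O$
$- 1311 \left(1101 + k{\left(12,L{\left(4 \right)} \right)}\right) = - 1311 \left(1101 - 43\right) = \left(-1311\right) 1058 = -1387038$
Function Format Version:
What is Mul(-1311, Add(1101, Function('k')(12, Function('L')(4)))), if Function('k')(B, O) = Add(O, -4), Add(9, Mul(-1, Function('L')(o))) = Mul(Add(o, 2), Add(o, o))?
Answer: -1387038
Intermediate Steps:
Function('L')(o) = Add(9, Mul(-2, o, Add(2, o))) (Function('L')(o) = Add(9, Mul(-1, Mul(Add(o, 2), Add(o, o)))) = Add(9, Mul(-1, Mul(Add(2, o), Mul(2, o)))) = Add(9, Mul(-1, Mul(2, o, Add(2, o)))) = Add(9, Mul(-2, o, Add(2, o))))
Function('k')(B, O) = Add(-4, O)
Mul(-1311, Add(1101, Function('k')(12, Function('L')(4)))) = Mul(-1311, Add(1101, Add(-4, Add(9, Mul(-4, 4), Mul(-2, Pow(4, 2)))))) = Mul(-1311, Add(1101, Add(-4, Add(9, -16, Mul(-2, 16))))) = Mul(-1311, Add(1101, Add(-4, Add(9, -16, -32)))) = Mul(-1311, Add(1101, Add(-4, -39))) = Mul(-1311, Add(1101, -43)) = Mul(-1311, 1058) = -1387038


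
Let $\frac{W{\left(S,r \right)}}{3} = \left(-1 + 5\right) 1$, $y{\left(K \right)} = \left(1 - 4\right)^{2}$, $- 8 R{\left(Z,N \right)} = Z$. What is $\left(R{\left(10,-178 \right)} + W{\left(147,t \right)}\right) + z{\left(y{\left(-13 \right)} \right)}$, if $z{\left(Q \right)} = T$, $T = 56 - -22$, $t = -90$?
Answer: $\frac{355}{4} \approx 88.75$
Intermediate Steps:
$R{\left(Z,N \right)} = - \frac{Z}{8}$
$y{\left(K \right)} = 9$ ($y{\left(K \right)} = \left(-3\right)^{2} = 9$)
$T = 78$ ($T = 56 + 22 = 78$)
$z{\left(Q \right)} = 78$
$W{\left(S,r \right)} = 12$ ($W{\left(S,r \right)} = 3 \left(-1 + 5\right) 1 = 3 \cdot 4 \cdot 1 = 3 \cdot 4 = 12$)
$\left(R{\left(10,-178 \right)} + W{\left(147,t \right)}\right) + z{\left(y{\left(-13 \right)} \right)} = \left(\left(- \frac{1}{8}\right) 10 + 12\right) + 78 = \left(- \frac{5}{4} + 12\right) + 78 = \frac{43}{4} + 78 = \frac{355}{4}$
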